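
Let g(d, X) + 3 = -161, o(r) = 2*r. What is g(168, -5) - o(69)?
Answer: -302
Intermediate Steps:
g(d, X) = -164 (g(d, X) = -3 - 161 = -164)
g(168, -5) - o(69) = -164 - 2*69 = -164 - 1*138 = -164 - 138 = -302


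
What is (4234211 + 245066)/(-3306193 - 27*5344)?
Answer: -4479277/3450481 ≈ -1.2982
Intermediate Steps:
(4234211 + 245066)/(-3306193 - 27*5344) = 4479277/(-3306193 - 144288) = 4479277/(-3450481) = 4479277*(-1/3450481) = -4479277/3450481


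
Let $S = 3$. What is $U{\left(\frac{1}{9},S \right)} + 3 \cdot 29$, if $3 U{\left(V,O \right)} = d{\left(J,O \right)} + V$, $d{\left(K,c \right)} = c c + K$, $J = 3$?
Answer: $\frac{2458}{27} \approx 91.037$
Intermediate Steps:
$d{\left(K,c \right)} = K + c^{2}$ ($d{\left(K,c \right)} = c^{2} + K = K + c^{2}$)
$U{\left(V,O \right)} = 1 + \frac{V}{3} + \frac{O^{2}}{3}$ ($U{\left(V,O \right)} = \frac{\left(3 + O^{2}\right) + V}{3} = \frac{3 + V + O^{2}}{3} = 1 + \frac{V}{3} + \frac{O^{2}}{3}$)
$U{\left(\frac{1}{9},S \right)} + 3 \cdot 29 = \left(1 + \frac{1}{3 \cdot 9} + \frac{3^{2}}{3}\right) + 3 \cdot 29 = \left(1 + \frac{1}{3} \cdot \frac{1}{9} + \frac{1}{3} \cdot 9\right) + 87 = \left(1 + \frac{1}{27} + 3\right) + 87 = \frac{109}{27} + 87 = \frac{2458}{27}$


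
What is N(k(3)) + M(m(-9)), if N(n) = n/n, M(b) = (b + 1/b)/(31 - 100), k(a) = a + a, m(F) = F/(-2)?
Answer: 1157/1242 ≈ 0.93156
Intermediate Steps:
m(F) = -F/2 (m(F) = F*(-½) = -F/2)
k(a) = 2*a
M(b) = -b/69 - 1/(69*b) (M(b) = (b + 1/b)/(-69) = (b + 1/b)*(-1/69) = -b/69 - 1/(69*b))
N(n) = 1
N(k(3)) + M(m(-9)) = 1 + (-1 - (-½*(-9))²)/(69*((-½*(-9)))) = 1 + (-1 - (9/2)²)/(69*(9/2)) = 1 + (1/69)*(2/9)*(-1 - 1*81/4) = 1 + (1/69)*(2/9)*(-1 - 81/4) = 1 + (1/69)*(2/9)*(-85/4) = 1 - 85/1242 = 1157/1242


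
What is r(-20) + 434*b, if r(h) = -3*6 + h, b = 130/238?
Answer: 3384/17 ≈ 199.06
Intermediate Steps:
b = 65/119 (b = 130*(1/238) = 65/119 ≈ 0.54622)
r(h) = -18 + h
r(-20) + 434*b = (-18 - 20) + 434*(65/119) = -38 + 4030/17 = 3384/17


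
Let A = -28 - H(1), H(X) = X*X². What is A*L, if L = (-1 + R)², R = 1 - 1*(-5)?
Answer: -725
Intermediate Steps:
R = 6 (R = 1 + 5 = 6)
H(X) = X³
A = -29 (A = -28 - 1*1³ = -28 - 1*1 = -28 - 1 = -29)
L = 25 (L = (-1 + 6)² = 5² = 25)
A*L = -29*25 = -725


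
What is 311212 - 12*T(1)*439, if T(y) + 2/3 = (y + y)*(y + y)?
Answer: 293652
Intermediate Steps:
T(y) = -⅔ + 4*y² (T(y) = -⅔ + (y + y)*(y + y) = -⅔ + (2*y)*(2*y) = -⅔ + 4*y²)
311212 - 12*T(1)*439 = 311212 - 12*(-⅔ + 4*1²)*439 = 311212 - 12*(-⅔ + 4*1)*439 = 311212 - 12*(-⅔ + 4)*439 = 311212 - 12*(10/3)*439 = 311212 - 40*439 = 311212 - 1*17560 = 311212 - 17560 = 293652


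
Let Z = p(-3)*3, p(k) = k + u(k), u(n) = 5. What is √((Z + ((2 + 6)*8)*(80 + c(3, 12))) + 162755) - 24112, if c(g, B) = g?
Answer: -24112 + √168073 ≈ -23702.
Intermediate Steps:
p(k) = 5 + k (p(k) = k + 5 = 5 + k)
Z = 6 (Z = (5 - 3)*3 = 2*3 = 6)
√((Z + ((2 + 6)*8)*(80 + c(3, 12))) + 162755) - 24112 = √((6 + ((2 + 6)*8)*(80 + 3)) + 162755) - 24112 = √((6 + (8*8)*83) + 162755) - 24112 = √((6 + 64*83) + 162755) - 24112 = √((6 + 5312) + 162755) - 24112 = √(5318 + 162755) - 24112 = √168073 - 24112 = -24112 + √168073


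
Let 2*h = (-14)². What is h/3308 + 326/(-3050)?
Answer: -194877/2522350 ≈ -0.077260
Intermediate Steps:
h = 98 (h = (½)*(-14)² = (½)*196 = 98)
h/3308 + 326/(-3050) = 98/3308 + 326/(-3050) = 98*(1/3308) + 326*(-1/3050) = 49/1654 - 163/1525 = -194877/2522350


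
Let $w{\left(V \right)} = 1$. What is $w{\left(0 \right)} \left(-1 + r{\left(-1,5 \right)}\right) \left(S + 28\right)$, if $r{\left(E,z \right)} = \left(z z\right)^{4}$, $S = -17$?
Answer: $4296864$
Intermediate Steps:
$r{\left(E,z \right)} = z^{8}$ ($r{\left(E,z \right)} = \left(z^{2}\right)^{4} = z^{8}$)
$w{\left(0 \right)} \left(-1 + r{\left(-1,5 \right)}\right) \left(S + 28\right) = 1 \left(-1 + 5^{8}\right) \left(-17 + 28\right) = 1 \left(-1 + 390625\right) 11 = 1 \cdot 390624 \cdot 11 = 390624 \cdot 11 = 4296864$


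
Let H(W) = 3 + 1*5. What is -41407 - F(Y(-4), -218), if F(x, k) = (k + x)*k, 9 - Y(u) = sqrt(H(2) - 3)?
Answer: -86969 - 218*sqrt(5) ≈ -87457.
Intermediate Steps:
H(W) = 8 (H(W) = 3 + 5 = 8)
Y(u) = 9 - sqrt(5) (Y(u) = 9 - sqrt(8 - 3) = 9 - sqrt(5))
F(x, k) = k*(k + x)
-41407 - F(Y(-4), -218) = -41407 - (-218)*(-218 + (9 - sqrt(5))) = -41407 - (-218)*(-209 - sqrt(5)) = -41407 - (45562 + 218*sqrt(5)) = -41407 + (-45562 - 218*sqrt(5)) = -86969 - 218*sqrt(5)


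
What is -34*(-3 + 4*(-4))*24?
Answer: 15504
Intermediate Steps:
-34*(-3 + 4*(-4))*24 = -34*(-3 - 16)*24 = -34*(-19)*24 = 646*24 = 15504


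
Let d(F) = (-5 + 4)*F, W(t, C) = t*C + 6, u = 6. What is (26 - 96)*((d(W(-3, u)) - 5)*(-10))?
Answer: 4900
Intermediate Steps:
W(t, C) = 6 + C*t (W(t, C) = C*t + 6 = 6 + C*t)
d(F) = -F
(26 - 96)*((d(W(-3, u)) - 5)*(-10)) = (26 - 96)*((-(6 + 6*(-3)) - 5)*(-10)) = -70*(-(6 - 18) - 5)*(-10) = -70*(-1*(-12) - 5)*(-10) = -70*(12 - 5)*(-10) = -490*(-10) = -70*(-70) = 4900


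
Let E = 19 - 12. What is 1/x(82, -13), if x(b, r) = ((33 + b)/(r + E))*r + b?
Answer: 6/1987 ≈ 0.0030196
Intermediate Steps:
E = 7
x(b, r) = b + r*(33 + b)/(7 + r) (x(b, r) = ((33 + b)/(r + 7))*r + b = ((33 + b)/(7 + r))*r + b = r*(33 + b)/(7 + r) + b = b + r*(33 + b)/(7 + r))
1/x(82, -13) = 1/((7*82 + 33*(-13) + 2*82*(-13))/(7 - 13)) = 1/((574 - 429 - 2132)/(-6)) = 1/(-1/6*(-1987)) = 1/(1987/6) = 6/1987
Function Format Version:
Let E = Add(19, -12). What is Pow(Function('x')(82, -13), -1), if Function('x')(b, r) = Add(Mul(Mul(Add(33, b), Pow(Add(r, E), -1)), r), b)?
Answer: Rational(6, 1987) ≈ 0.0030196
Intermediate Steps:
E = 7
Function('x')(b, r) = Add(b, Mul(r, Pow(Add(7, r), -1), Add(33, b))) (Function('x')(b, r) = Add(Mul(Mul(Add(33, b), Pow(Add(r, 7), -1)), r), b) = Add(Mul(Mul(Add(33, b), Pow(Add(7, r), -1)), r), b) = Add(Mul(Mul(Pow(Add(7, r), -1), Add(33, b)), r), b) = Add(Mul(r, Pow(Add(7, r), -1), Add(33, b)), b) = Add(b, Mul(r, Pow(Add(7, r), -1), Add(33, b))))
Pow(Function('x')(82, -13), -1) = Pow(Mul(Pow(Add(7, -13), -1), Add(Mul(7, 82), Mul(33, -13), Mul(2, 82, -13))), -1) = Pow(Mul(Pow(-6, -1), Add(574, -429, -2132)), -1) = Pow(Mul(Rational(-1, 6), -1987), -1) = Pow(Rational(1987, 6), -1) = Rational(6, 1987)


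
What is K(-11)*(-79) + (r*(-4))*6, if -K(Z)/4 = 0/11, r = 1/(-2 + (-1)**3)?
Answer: 8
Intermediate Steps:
r = -1/3 (r = 1/(-2 - 1) = 1/(-3) = -1/3 ≈ -0.33333)
K(Z) = 0 (K(Z) = -0/11 = -4*0 = 0)
K(-11)*(-79) + (r*(-4))*6 = 0*(-79) - 1/3*(-4)*6 = 0 + (4/3)*6 = 0 + 8 = 8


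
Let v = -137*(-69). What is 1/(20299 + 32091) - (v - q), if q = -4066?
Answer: -708260409/52390 ≈ -13519.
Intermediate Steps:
v = 9453
1/(20299 + 32091) - (v - q) = 1/(20299 + 32091) - (9453 - 1*(-4066)) = 1/52390 - (9453 + 4066) = 1/52390 - 1*13519 = 1/52390 - 13519 = -708260409/52390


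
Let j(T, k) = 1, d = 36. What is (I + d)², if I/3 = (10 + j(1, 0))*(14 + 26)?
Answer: 1838736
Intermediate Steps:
I = 1320 (I = 3*((10 + 1)*(14 + 26)) = 3*(11*40) = 3*440 = 1320)
(I + d)² = (1320 + 36)² = 1356² = 1838736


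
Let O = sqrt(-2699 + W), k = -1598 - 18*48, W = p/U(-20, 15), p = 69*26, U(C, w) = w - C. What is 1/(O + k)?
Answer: -86170/212243211 - I*sqrt(3243485)/212243211 ≈ -0.000406 - 8.4854e-6*I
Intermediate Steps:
p = 1794
W = 1794/35 (W = 1794/(15 - 1*(-20)) = 1794/(15 + 20) = 1794/35 ≈ 51.257)
k = -2462 (k = -1598 - 864 = -2462)
O = I*sqrt(3243485)/35 (O = sqrt(-2699 + 1794/35) = sqrt(-92671/35) = I*sqrt(3243485)/35 ≈ 51.456*I)
1/(O + k) = 1/(I*sqrt(3243485)/35 - 2462) = 1/(-2462 + I*sqrt(3243485)/35)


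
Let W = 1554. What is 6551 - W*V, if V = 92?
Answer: -136417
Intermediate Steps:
6551 - W*V = 6551 - 1554*92 = 6551 - 1*142968 = 6551 - 142968 = -136417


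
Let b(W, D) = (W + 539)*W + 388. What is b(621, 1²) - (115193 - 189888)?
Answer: 795443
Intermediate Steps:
b(W, D) = 388 + W*(539 + W) (b(W, D) = (539 + W)*W + 388 = W*(539 + W) + 388 = 388 + W*(539 + W))
b(621, 1²) - (115193 - 189888) = (388 + 621² + 539*621) - (115193 - 189888) = (388 + 385641 + 334719) - 1*(-74695) = 720748 + 74695 = 795443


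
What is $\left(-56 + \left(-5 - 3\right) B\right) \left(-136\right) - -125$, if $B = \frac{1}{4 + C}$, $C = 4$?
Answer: $7877$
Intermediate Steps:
$B = \frac{1}{8}$ ($B = \frac{1}{4 + 4} = \frac{1}{8} \approx 0.125$)
$\left(-56 + \left(-5 - 3\right) B\right) \left(-136\right) - -125 = \left(-56 + \left(-5 - 3\right) \frac{1}{8}\right) \left(-136\right) - -125 = \left(-56 - 1\right) \left(-136\right) + 125 = \left(-57\right) \left(-136\right) + 125 = 7752 + 125 = 7877$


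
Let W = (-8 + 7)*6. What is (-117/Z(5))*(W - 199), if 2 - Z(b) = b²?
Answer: -23985/23 ≈ -1042.8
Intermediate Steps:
Z(b) = 2 - b²
W = -6 (W = -1*6 = -6)
(-117/Z(5))*(W - 199) = (-117/(2 - 1*5²))*(-6 - 199) = -117/(2 - 1*25)*(-205) = -117/(2 - 25)*(-205) = -117/(-23)*(-205) = -117*(-1/23)*(-205) = (117/23)*(-205) = -23985/23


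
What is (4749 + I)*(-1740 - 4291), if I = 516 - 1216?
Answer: -24419519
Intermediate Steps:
I = -700
(4749 + I)*(-1740 - 4291) = (4749 - 700)*(-1740 - 4291) = 4049*(-6031) = -24419519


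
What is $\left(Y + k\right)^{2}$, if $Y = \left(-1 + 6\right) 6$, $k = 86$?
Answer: $13456$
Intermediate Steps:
$Y = 30$ ($Y = 5 \cdot 6 = 30$)
$\left(Y + k\right)^{2} = \left(30 + 86\right)^{2} = 116^{2} = 13456$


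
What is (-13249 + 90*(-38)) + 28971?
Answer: 12302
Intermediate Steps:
(-13249 + 90*(-38)) + 28971 = (-13249 - 3420) + 28971 = -16669 + 28971 = 12302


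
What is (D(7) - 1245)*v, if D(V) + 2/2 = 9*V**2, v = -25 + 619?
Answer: -478170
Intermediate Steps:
v = 594
D(V) = -1 + 9*V**2
(D(7) - 1245)*v = ((-1 + 9*7**2) - 1245)*594 = ((-1 + 9*49) - 1245)*594 = ((-1 + 441) - 1245)*594 = (440 - 1245)*594 = -805*594 = -478170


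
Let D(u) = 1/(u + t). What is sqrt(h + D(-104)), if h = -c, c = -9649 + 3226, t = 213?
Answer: 2*sqrt(19077943)/109 ≈ 80.144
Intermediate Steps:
c = -6423
D(u) = 1/(213 + u) (D(u) = 1/(u + 213) = 1/(213 + u))
h = 6423 (h = -1*(-6423) = 6423)
sqrt(h + D(-104)) = sqrt(6423 + 1/(213 - 104)) = sqrt(6423 + 1/109) = sqrt(700108/109) = 2*sqrt(19077943)/109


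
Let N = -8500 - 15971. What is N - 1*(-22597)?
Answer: -1874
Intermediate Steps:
N = -24471
N - 1*(-22597) = -24471 - 1*(-22597) = -24471 + 22597 = -1874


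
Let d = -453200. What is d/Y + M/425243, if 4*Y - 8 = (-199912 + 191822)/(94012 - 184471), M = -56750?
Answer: -34866560808883550/155588334083 ≈ -2.2410e+5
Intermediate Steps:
Y = 365881/180918 (Y = 2 + ((-199912 + 191822)/(94012 - 184471))/4 = 2 + (-8090/(-90459))/4 = 2 + (-8090*(-1/90459))/4 = 2 + (¼)*(8090/90459) = 2 + 4045/180918 = 365881/180918 ≈ 2.0224)
d/Y + M/425243 = -453200/365881/180918 - 56750/425243 = -453200*180918/365881 - 56750*1/425243 = -81992037600/365881 - 56750/425243 = -34866560808883550/155588334083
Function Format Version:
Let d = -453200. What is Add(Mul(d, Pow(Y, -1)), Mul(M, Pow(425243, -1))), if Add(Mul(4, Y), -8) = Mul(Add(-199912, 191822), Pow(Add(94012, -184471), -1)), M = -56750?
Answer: Rational(-34866560808883550, 155588334083) ≈ -2.2410e+5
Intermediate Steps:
Y = Rational(365881, 180918) (Y = Add(2, Mul(Rational(1, 4), Mul(Add(-199912, 191822), Pow(Add(94012, -184471), -1)))) = Add(2, Mul(Rational(1, 4), Mul(-8090, Pow(-90459, -1)))) = Add(2, Mul(Rational(1, 4), Mul(-8090, Rational(-1, 90459)))) = Add(2, Mul(Rational(1, 4), Rational(8090, 90459))) = Add(2, Rational(4045, 180918)) = Rational(365881, 180918) ≈ 2.0224)
Add(Mul(d, Pow(Y, -1)), Mul(M, Pow(425243, -1))) = Add(Mul(-453200, Pow(Rational(365881, 180918), -1)), Mul(-56750, Pow(425243, -1))) = Add(Mul(-453200, Rational(180918, 365881)), Mul(-56750, Rational(1, 425243))) = Add(Rational(-81992037600, 365881), Rational(-56750, 425243)) = Rational(-34866560808883550, 155588334083)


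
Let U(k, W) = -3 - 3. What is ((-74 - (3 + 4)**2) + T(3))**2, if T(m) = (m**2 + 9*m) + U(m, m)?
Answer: 8649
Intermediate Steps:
U(k, W) = -6
T(m) = -6 + m**2 + 9*m (T(m) = (m**2 + 9*m) - 6 = -6 + m**2 + 9*m)
((-74 - (3 + 4)**2) + T(3))**2 = ((-74 - (3 + 4)**2) + (-6 + 3**2 + 9*3))**2 = ((-74 - 1*7**2) + (-6 + 9 + 27))**2 = ((-74 - 1*49) + 30)**2 = ((-74 - 49) + 30)**2 = (-123 + 30)**2 = (-93)**2 = 8649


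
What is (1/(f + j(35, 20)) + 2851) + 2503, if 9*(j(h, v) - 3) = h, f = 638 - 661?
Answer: 776321/145 ≈ 5353.9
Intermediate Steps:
f = -23
j(h, v) = 3 + h/9
(1/(f + j(35, 20)) + 2851) + 2503 = (1/(-23 + (3 + (⅑)*35)) + 2851) + 2503 = (1/(-23 + (3 + 35/9)) + 2851) + 2503 = (1/(-23 + 62/9) + 2851) + 2503 = (1/(-145/9) + 2851) + 2503 = (-9/145 + 2851) + 2503 = 413386/145 + 2503 = 776321/145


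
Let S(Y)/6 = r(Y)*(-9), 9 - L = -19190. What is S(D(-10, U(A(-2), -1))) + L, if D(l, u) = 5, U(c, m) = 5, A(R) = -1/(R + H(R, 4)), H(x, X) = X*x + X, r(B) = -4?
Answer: 19415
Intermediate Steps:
H(x, X) = X + X*x
L = 19199 (L = 9 - 1*(-19190) = 9 + 19190 = 19199)
A(R) = -1/(4 + 5*R) (A(R) = -1/(R + 4*(1 + R)) = -1/(R + (4 + 4*R)) = -1/(4 + 5*R))
S(Y) = 216 (S(Y) = 6*(-4*(-9)) = 6*36 = 216)
S(D(-10, U(A(-2), -1))) + L = 216 + 19199 = 19415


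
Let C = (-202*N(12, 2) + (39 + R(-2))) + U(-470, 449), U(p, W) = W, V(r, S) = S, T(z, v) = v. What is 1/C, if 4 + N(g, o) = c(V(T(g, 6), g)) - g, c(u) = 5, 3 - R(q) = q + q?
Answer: 1/2717 ≈ 0.00036805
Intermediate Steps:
R(q) = 3 - 2*q (R(q) = 3 - (q + q) = 3 - 2*q)
N(g, o) = 1 - g (N(g, o) = -4 + (5 - g) = 1 - g)
C = 2717 (C = (-202*(1 - 1*12) + (39 + (3 - 2*(-2)))) + 449 = (-202*(1 - 12) + (39 + (3 + 4))) + 449 = (-202*(-11) + (39 + 7)) + 449 = (2222 + 46) + 449 = 2268 + 449 = 2717)
1/C = 1/2717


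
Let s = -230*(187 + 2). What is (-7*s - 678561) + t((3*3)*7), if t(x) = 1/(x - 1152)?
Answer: -407581120/1089 ≈ -3.7427e+5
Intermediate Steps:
s = -43470 (s = -230*189 = -43470)
t(x) = 1/(-1152 + x)
(-7*s - 678561) + t((3*3)*7) = (-7*(-43470) - 678561) + 1/(-1152 + (3*3)*7) = (304290 - 678561) + 1/(-1152 + 9*7) = -374271 + 1/(-1152 + 63) = -374271 + 1/(-1089) = -374271 - 1/1089 = -407581120/1089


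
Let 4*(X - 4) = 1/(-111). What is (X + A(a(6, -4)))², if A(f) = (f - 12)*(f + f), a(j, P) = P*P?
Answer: 3434780449/197136 ≈ 17423.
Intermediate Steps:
a(j, P) = P²
A(f) = 2*f*(-12 + f) (A(f) = (-12 + f)*(2*f) = 2*f*(-12 + f))
X = 1775/444 (X = 4 + (¼)/(-111) = 4 + (¼)*(-1/111) = 4 - 1/444 = 1775/444 ≈ 3.9977)
(X + A(a(6, -4)))² = (1775/444 + 2*(-4)²*(-12 + (-4)²))² = (1775/444 + 2*16*(-12 + 16))² = (1775/444 + 2*16*4)² = (1775/444 + 128)² = (58607/444)² = 3434780449/197136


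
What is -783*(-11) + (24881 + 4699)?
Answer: 38193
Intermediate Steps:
-783*(-11) + (24881 + 4699) = 8613 + 29580 = 38193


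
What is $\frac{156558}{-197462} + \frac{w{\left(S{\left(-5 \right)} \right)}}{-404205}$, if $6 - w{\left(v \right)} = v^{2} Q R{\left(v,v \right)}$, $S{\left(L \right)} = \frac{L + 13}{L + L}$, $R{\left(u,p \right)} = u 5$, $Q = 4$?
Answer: $- \frac{791059164661}{997689096375} \approx -0.79289$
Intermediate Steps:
$R{\left(u,p \right)} = 5 u$
$S{\left(L \right)} = \frac{13 + L}{2 L}$
$w{\left(v \right)} = 6 - 20 v^{3}$ ($w{\left(v \right)} = 6 - v^{2} \cdot 4 \cdot 5 v = 6 - 4 v^{2} \cdot 5 v = 6 - 20 v^{3}$)
$\frac{156558}{-197462} + \frac{w{\left(S{\left(-5 \right)} \right)}}{-404205} = \frac{156558}{-197462} + \frac{6 - 20 \left(\frac{13 - 5}{2 \left(-5\right)}\right)^{3}}{-404205} = 156558 \left(- \frac{1}{197462}\right) + \left(6 - 20 \left(\frac{1}{2} \left(- \frac{1}{5}\right) 8\right)^{3}\right) \left(- \frac{1}{404205}\right) = - \frac{78279}{98731} + \left(6 - 20 \left(- \frac{4}{5}\right)^{3}\right) \left(- \frac{1}{404205}\right) = - \frac{78279}{98731} + \left(6 - - \frac{256}{25}\right) \left(- \frac{1}{404205}\right) = - \frac{78279}{98731} + \left(6 + \frac{256}{25}\right) \left(- \frac{1}{404205}\right) = - \frac{78279}{98731} + \frac{406}{25} \left(- \frac{1}{404205}\right) = - \frac{78279}{98731} - \frac{406}{10105125} = - \frac{791059164661}{997689096375}$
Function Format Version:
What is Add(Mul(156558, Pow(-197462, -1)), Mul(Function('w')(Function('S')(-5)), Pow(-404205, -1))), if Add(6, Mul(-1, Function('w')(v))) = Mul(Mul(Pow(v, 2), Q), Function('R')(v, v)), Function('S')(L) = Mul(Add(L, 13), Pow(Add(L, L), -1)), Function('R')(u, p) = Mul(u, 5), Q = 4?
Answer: Rational(-791059164661, 997689096375) ≈ -0.79289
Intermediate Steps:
Function('R')(u, p) = Mul(5, u)
Function('S')(L) = Mul(Rational(1, 2), Pow(L, -1), Add(13, L)) (Function('S')(L) = Mul(Add(13, L), Pow(Mul(2, L), -1)) = Mul(Add(13, L), Mul(Rational(1, 2), Pow(L, -1))) = Mul(Rational(1, 2), Pow(L, -1), Add(13, L)))
Function('w')(v) = Add(6, Mul(-20, Pow(v, 3))) (Function('w')(v) = Add(6, Mul(-1, Mul(Mul(Pow(v, 2), 4), Mul(5, v)))) = Add(6, Mul(-1, Mul(Mul(4, Pow(v, 2)), Mul(5, v)))) = Add(6, Mul(-1, Mul(20, Pow(v, 3)))) = Add(6, Mul(-20, Pow(v, 3))))
Add(Mul(156558, Pow(-197462, -1)), Mul(Function('w')(Function('S')(-5)), Pow(-404205, -1))) = Add(Mul(156558, Pow(-197462, -1)), Mul(Add(6, Mul(-20, Pow(Mul(Rational(1, 2), Pow(-5, -1), Add(13, -5)), 3))), Pow(-404205, -1))) = Add(Mul(156558, Rational(-1, 197462)), Mul(Add(6, Mul(-20, Pow(Mul(Rational(1, 2), Rational(-1, 5), 8), 3))), Rational(-1, 404205))) = Add(Rational(-78279, 98731), Mul(Add(6, Mul(-20, Pow(Rational(-4, 5), 3))), Rational(-1, 404205))) = Add(Rational(-78279, 98731), Mul(Add(6, Mul(-20, Rational(-64, 125))), Rational(-1, 404205))) = Add(Rational(-78279, 98731), Mul(Add(6, Rational(256, 25)), Rational(-1, 404205))) = Add(Rational(-78279, 98731), Mul(Rational(406, 25), Rational(-1, 404205))) = Add(Rational(-78279, 98731), Rational(-406, 10105125)) = Rational(-791059164661, 997689096375)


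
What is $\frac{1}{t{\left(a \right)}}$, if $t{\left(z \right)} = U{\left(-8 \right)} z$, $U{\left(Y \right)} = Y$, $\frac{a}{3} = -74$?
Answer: $\frac{1}{1776} \approx 0.00056306$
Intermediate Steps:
$a = -222$ ($a = 3 \left(-74\right) = -222$)
$t{\left(z \right)} = - 8 z$
$\frac{1}{t{\left(a \right)}} = \frac{1}{\left(-8\right) \left(-222\right)} = \frac{1}{1776}$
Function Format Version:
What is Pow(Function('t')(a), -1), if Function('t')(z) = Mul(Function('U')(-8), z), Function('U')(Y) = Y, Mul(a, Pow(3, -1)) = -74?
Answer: Rational(1, 1776) ≈ 0.00056306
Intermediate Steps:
a = -222 (a = Mul(3, -74) = -222)
Function('t')(z) = Mul(-8, z)
Pow(Function('t')(a), -1) = Pow(Mul(-8, -222), -1) = Pow(1776, -1) = Rational(1, 1776)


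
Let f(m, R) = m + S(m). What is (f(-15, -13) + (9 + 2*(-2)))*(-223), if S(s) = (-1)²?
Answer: 2007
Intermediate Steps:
S(s) = 1
f(m, R) = 1 + m (f(m, R) = m + 1 = 1 + m)
(f(-15, -13) + (9 + 2*(-2)))*(-223) = ((1 - 15) + (9 + 2*(-2)))*(-223) = (-14 + (9 - 4))*(-223) = (-14 + 5)*(-223) = -9*(-223) = 2007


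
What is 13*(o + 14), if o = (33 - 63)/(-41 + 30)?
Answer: 2392/11 ≈ 217.45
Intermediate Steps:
o = 30/11 (o = -30/(-11) = -30*(-1/11) = 30/11 ≈ 2.7273)
13*(o + 14) = 13*(30/11 + 14) = 13*(184/11) = 2392/11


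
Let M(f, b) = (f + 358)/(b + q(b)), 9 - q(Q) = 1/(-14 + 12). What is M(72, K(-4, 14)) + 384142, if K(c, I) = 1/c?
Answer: 14214974/37 ≈ 3.8419e+5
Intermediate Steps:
q(Q) = 19/2 (q(Q) = 9 - 1/(-14 + 12) = 9 - 1/(-2) = 9 - 1*(-½) = 9 + ½ = 19/2)
M(f, b) = (358 + f)/(19/2 + b) (M(f, b) = (f + 358)/(b + 19/2) = (358 + f)/(19/2 + b))
M(72, K(-4, 14)) + 384142 = 2*(358 + 72)/(19 + 2/(-4)) + 384142 = 2*430/(19 + 2*(-¼)) + 384142 = 2*430/(19 - ½) + 384142 = 2*430/(37/2) + 384142 = 2*(2/37)*430 + 384142 = 1720/37 + 384142 = 14214974/37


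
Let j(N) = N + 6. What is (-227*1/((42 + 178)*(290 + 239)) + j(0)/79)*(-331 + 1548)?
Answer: 827982299/9194020 ≈ 90.057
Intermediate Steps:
j(N) = 6 + N
(-227*1/((42 + 178)*(290 + 239)) + j(0)/79)*(-331 + 1548) = (-227*1/((42 + 178)*(290 + 239)) + (6 + 0)/79)*(-331 + 1548) = (-227/(220*529) + 6*(1/79))*1217 = (-227/116380 + 6/79)*1217 = (680347/9194020)*1217 = 827982299/9194020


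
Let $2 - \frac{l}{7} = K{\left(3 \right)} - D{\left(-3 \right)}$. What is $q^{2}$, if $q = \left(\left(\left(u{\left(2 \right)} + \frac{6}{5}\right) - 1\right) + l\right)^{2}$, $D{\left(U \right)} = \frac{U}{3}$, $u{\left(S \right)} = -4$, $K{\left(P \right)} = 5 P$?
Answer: $\frac{67122964561}{625} \approx 1.074 \cdot 10^{8}$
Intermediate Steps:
$D{\left(U \right)} = \frac{U}{3}$ ($D{\left(U \right)} = U \frac{1}{3} = \frac{U}{3}$)
$l = -98$ ($l = 14 - 7 \left(5 \cdot 3 - \frac{1}{3} \left(-3\right)\right) = 14 - 7 \left(15 - -1\right) = 14 - 7 \left(15 + 1\right) = 14 - 112 = -98$)
$q = \frac{259081}{25}$ ($q = \left(\left(\left(-4 + \frac{6}{5}\right) - 1\right) - 98\right)^{2} = \left(\left(- \frac{14}{5} - 1\right) - 98\right)^{2} = \left(- \frac{19}{5} - 98\right)^{2} = \left(- \frac{509}{5}\right)^{2} = \frac{259081}{25} \approx 10363.0$)
$q^{2} = \left(\frac{259081}{25}\right)^{2} = \frac{67122964561}{625}$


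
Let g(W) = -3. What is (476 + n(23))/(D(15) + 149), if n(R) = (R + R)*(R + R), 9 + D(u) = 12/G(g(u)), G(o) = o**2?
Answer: 972/53 ≈ 18.340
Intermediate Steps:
D(u) = -23/3 (D(u) = -9 + 12/((-3)**2) = -9 + 12/9 = -9 + 12*(1/9) = -9 + 4/3 = -23/3)
n(R) = 4*R**2 (n(R) = (2*R)*(2*R) = 4*R**2)
(476 + n(23))/(D(15) + 149) = (476 + 4*23**2)/(-23/3 + 149) = (476 + 4*529)/(424/3) = (476 + 2116)*(3/424) = 2592*(3/424) = 972/53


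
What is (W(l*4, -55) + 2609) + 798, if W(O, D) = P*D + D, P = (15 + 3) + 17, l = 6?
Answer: 1427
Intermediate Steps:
P = 35 (P = 18 + 17 = 35)
W(O, D) = 36*D (W(O, D) = 35*D + D = 36*D)
(W(l*4, -55) + 2609) + 798 = (36*(-55) + 2609) + 798 = (-1980 + 2609) + 798 = 629 + 798 = 1427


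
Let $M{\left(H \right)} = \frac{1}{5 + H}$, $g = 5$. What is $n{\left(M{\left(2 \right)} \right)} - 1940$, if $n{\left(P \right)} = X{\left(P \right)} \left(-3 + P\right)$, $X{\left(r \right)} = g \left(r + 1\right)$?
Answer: $- \frac{95860}{49} \approx -1956.3$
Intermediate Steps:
$X{\left(r \right)} = 5 + 5 r$ ($X{\left(r \right)} = 5 \left(r + 1\right) = 5 \left(1 + r\right) = 5 + 5 r$)
$n{\left(P \right)} = \left(-3 + P\right) \left(5 + 5 P\right)$ ($n{\left(P \right)} = \left(5 + 5 P\right) \left(-3 + P\right) = \left(-3 + P\right) \left(5 + 5 P\right)$)
$n{\left(M{\left(2 \right)} \right)} - 1940 = 5 \left(1 + \frac{1}{5 + 2}\right) \left(-3 + \frac{1}{5 + 2}\right) - 1940 = 5 \left(1 + \frac{1}{7}\right) \left(-3 + \frac{1}{7}\right) - 1940 = 5 \cdot \frac{8}{7} \left(- \frac{20}{7}\right) - 1940 = - \frac{800}{49} - 1940 = - \frac{95860}{49}$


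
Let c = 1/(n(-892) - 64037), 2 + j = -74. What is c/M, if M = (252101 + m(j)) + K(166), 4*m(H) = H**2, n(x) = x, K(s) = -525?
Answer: -1/16428335580 ≈ -6.0870e-11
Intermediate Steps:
j = -76 (j = -2 - 74 = -76)
c = -1/64929 (c = 1/(-892 - 64037) = 1/(-64929) = -1/64929 ≈ -1.5401e-5)
m(H) = H**2/4
M = 253020 (M = (252101 + (1/4)*(-76)**2) - 525 = (252101 + (1/4)*5776) - 525 = (252101 + 1444) - 525 = 253545 - 525 = 253020)
c/M = -1/64929/253020 = -1/64929*1/253020 = -1/16428335580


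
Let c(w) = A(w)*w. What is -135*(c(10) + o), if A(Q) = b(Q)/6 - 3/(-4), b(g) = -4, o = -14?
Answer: 3555/2 ≈ 1777.5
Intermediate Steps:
A(Q) = 1/12 (A(Q) = -4/6 - 3/(-4) = -4*⅙ - 3*(-¼) = -⅔ + ¾ = 1/12)
c(w) = w/12
-135*(c(10) + o) = -135*((1/12)*10 - 14) = -135*(⅚ - 14) = -135*(-79/6) = 3555/2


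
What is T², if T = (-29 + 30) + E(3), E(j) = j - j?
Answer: 1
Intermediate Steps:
E(j) = 0
T = 1 (T = (-29 + 30) + 0 = 1 + 0 = 1)
T² = 1² = 1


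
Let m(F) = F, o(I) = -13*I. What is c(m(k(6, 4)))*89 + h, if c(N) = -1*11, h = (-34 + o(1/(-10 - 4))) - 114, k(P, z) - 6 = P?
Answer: -15765/14 ≈ -1126.1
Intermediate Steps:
k(P, z) = 6 + P
h = -2059/14 (h = (-34 - 13/(-10 - 4)) - 114 = (-34 - 13/(-14)) - 114 = (-34 - 13*(-1/14)) - 114 = (-34 + 13/14) - 114 = -463/14 - 114 = -2059/14 ≈ -147.07)
c(N) = -11
c(m(k(6, 4)))*89 + h = -11*89 - 2059/14 = -979 - 2059/14 = -15765/14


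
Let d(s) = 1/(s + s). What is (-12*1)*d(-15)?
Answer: ⅖ ≈ 0.40000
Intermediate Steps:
d(s) = 1/(2*s)
(-12*1)*d(-15) = (-12*1)*((½)/(-15)) = -6*(-1)/15 = -12*(-1/30) = ⅖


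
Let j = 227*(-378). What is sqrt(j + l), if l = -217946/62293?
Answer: 4*I*sqrt(20811044403842)/62293 ≈ 292.93*I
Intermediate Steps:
l = -217946/62293 (l = -217946*1/62293 = -217946/62293 ≈ -3.4987)
j = -85806
sqrt(j + l) = sqrt(-85806 - 217946/62293) = sqrt(-5345331104/62293) = 4*I*sqrt(20811044403842)/62293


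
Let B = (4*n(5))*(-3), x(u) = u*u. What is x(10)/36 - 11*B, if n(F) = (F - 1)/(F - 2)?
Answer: 1609/9 ≈ 178.78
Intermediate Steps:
n(F) = (-1 + F)/(-2 + F)
x(u) = u²
B = -16 (B = (4*((-1 + 5)/(-2 + 5)))*(-3) = (4*(4/3))*(-3) = (16/3)*(-3) = -16)
x(10)/36 - 11*B = 10²/36 - 11*(-16) = 100*(1/36) + 176 = 25/9 + 176 = 1609/9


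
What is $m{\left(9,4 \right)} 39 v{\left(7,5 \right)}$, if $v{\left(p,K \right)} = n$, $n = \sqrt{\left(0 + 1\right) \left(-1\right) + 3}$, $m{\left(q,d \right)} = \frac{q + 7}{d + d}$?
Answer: $78 \sqrt{2} \approx 110.31$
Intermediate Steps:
$m{\left(q,d \right)} = \frac{7 + q}{2 d}$
$n = \sqrt{2}$ ($n = \sqrt{1 \left(-1\right) + 3} = \sqrt{-1 + 3} = \sqrt{2} \approx 1.4142$)
$v{\left(p,K \right)} = \sqrt{2}$
$m{\left(9,4 \right)} 39 v{\left(7,5 \right)} = \frac{7 + 9}{2 \cdot 4} \cdot 39 \sqrt{2} = \frac{1}{2} \cdot \frac{1}{4} \cdot 16 \cdot 39 \sqrt{2} = 2 \cdot 39 \sqrt{2} = 78 \sqrt{2}$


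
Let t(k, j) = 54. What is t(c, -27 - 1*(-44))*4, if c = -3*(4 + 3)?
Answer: 216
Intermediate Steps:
c = -21 (c = -3*7 = -21)
t(c, -27 - 1*(-44))*4 = 54*4 = 216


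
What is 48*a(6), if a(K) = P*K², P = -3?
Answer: -5184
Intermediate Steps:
a(K) = -3*K²
48*a(6) = 48*(-3*6²) = 48*(-3*36) = 48*(-108) = -5184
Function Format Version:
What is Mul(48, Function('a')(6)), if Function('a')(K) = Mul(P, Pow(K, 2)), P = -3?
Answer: -5184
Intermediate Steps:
Function('a')(K) = Mul(-3, Pow(K, 2))
Mul(48, Function('a')(6)) = Mul(48, Mul(-3, Pow(6, 2))) = Mul(48, Mul(-3, 36)) = Mul(48, -108) = -5184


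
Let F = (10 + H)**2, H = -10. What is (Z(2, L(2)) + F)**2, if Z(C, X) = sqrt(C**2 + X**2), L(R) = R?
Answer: 8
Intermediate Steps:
F = 0 (F = (10 - 10)**2 = 0**2 = 0)
(Z(2, L(2)) + F)**2 = (sqrt(2**2 + 2**2) + 0)**2 = (sqrt(4 + 4) + 0)**2 = (sqrt(8) + 0)**2 = (2*sqrt(2) + 0)**2 = (2*sqrt(2))**2 = 8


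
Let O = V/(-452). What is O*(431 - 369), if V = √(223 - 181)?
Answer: -31*√42/226 ≈ -0.88895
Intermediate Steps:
V = √42 ≈ 6.4807
O = -√42/452 (O = √42/(-452) = √42*(-1/452) = -√42/452 ≈ -0.014338)
O*(431 - 369) = (-√42/452)*(431 - 369) = -√42/452*62 = -31*√42/226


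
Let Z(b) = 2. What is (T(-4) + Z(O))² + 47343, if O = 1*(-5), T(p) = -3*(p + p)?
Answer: 48019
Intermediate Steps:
T(p) = -6*p
O = -5
(T(-4) + Z(O))² + 47343 = (-6*(-4) + 2)² + 47343 = (24 + 2)² + 47343 = 26² + 47343 = 676 + 47343 = 48019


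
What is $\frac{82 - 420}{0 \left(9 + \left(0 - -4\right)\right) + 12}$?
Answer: $- \frac{169}{6} \approx -28.167$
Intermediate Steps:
$\frac{82 - 420}{0 \left(9 + \left(0 - -4\right)\right) + 12} = - \frac{338}{0 \left(9 + \left(0 + 4\right)\right) + 12} = - \frac{338}{0 \left(9 + 4\right) + 12} = - \frac{338}{0 \cdot 13 + 12} = - \frac{338}{0 + 12} = - \frac{338}{12} = \left(-338\right) \frac{1}{12} = - \frac{169}{6}$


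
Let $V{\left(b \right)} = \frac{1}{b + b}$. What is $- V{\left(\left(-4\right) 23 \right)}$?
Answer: $\frac{1}{184} \approx 0.0054348$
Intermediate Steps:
$V{\left(b \right)} = \frac{1}{2 b}$
$- V{\left(\left(-4\right) 23 \right)} = - \frac{1}{2 \left(\left(-4\right) 23\right)} = - \frac{1}{2 \left(-92\right)} = - \frac{-1}{2 \cdot 92} = \left(-1\right) \left(- \frac{1}{184}\right) = \frac{1}{184}$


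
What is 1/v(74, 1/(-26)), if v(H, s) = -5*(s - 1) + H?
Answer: 26/2059 ≈ 0.012627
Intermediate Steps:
v(H, s) = 5 + H - 5*s (v(H, s) = -5*(-1 + s) + H = (5 - 5*s) + H = 5 + H - 5*s)
1/v(74, 1/(-26)) = 1/(5 + 74 - 5/(-26)) = 1/(5 + 74 - 5*(-1/26)) = 1/(5 + 74 + 5/26) = 1/(2059/26) = 26/2059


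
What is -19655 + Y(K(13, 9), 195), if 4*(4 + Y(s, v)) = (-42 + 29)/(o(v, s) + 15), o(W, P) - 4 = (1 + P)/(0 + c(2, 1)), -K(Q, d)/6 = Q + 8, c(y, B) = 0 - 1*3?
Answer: -1100907/56 ≈ -19659.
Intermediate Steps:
c(y, B) = -3 (c(y, B) = 0 - 3 = -3)
K(Q, d) = -48 - 6*Q (K(Q, d) = -6*(Q + 8) = -6*(8 + Q) = -48 - 6*Q)
o(W, P) = 11/3 - P/3 (o(W, P) = 4 + (1 + P)/(0 - 3) = 4 + (1 + P)/(-3) = 4 + (1 + P)*(-⅓) = 4 + (-⅓ - P/3) = 11/3 - P/3)
Y(s, v) = -4 - 13/(4*(56/3 - s/3)) (Y(s, v) = -4 + ((-42 + 29)/((11/3 - s/3) + 15))/4 = -4 + (-13/(56/3 - s/3))/4 = -4 - 13/(4*(56/3 - s/3)))
-19655 + Y(K(13, 9), 195) = -19655 + (935 - 16*(-48 - 6*13))/(4*(-56 + (-48 - 6*13))) = -19655 + (935 - 16*(-48 - 78))/(4*(-56 + (-48 - 78))) = -19655 + (935 - 16*(-126))/(4*(-56 - 126)) = -19655 + (¼)*(935 + 2016)/(-182) = -19655 + (¼)*(-1/182)*2951 = -19655 - 227/56 = -1100907/56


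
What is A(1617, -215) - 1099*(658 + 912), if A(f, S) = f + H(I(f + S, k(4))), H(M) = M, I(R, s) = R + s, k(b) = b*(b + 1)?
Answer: -1722391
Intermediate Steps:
k(b) = b*(1 + b)
A(f, S) = 20 + S + 2*f (A(f, S) = f + ((f + S) + 4*(1 + 4)) = f + ((S + f) + 4*5) = f + ((S + f) + 20) = f + (20 + S + f) = 20 + S + 2*f)
A(1617, -215) - 1099*(658 + 912) = (20 - 215 + 2*1617) - 1099*(658 + 912) = (20 - 215 + 3234) - 1099*1570 = 3039 - 1725430 = -1722391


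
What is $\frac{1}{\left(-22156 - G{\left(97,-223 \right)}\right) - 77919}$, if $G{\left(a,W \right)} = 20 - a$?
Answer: $- \frac{1}{99998} \approx -1.0 \cdot 10^{-5}$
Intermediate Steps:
$\frac{1}{\left(-22156 - G{\left(97,-223 \right)}\right) - 77919} = \frac{1}{\left(-22156 - \left(20 - 97\right)\right) - 77919} = \frac{1}{\left(-22156 - -77\right) - 77919} = \frac{1}{\left(-22156 + 77\right) - 77919} = \frac{1}{-22079 - 77919} = \frac{1}{-99998} = - \frac{1}{99998}$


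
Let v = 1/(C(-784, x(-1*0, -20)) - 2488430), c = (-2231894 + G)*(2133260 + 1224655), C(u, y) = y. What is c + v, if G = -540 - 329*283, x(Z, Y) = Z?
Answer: -19432072746126336451/2488430 ≈ -7.8090e+12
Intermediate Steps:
G = -93647 (G = -540 - 93107 = -93647)
c = -7808969007015 (c = (-2231894 - 93647)*(2133260 + 1224655) = -2325541*3357915 = -7808969007015)
v = -1/2488430 (v = 1/(-1*0 - 2488430) = 1/(0 - 2488430) = 1/(-2488430) = -1/2488430 ≈ -4.0186e-7)
c + v = -7808969007015 - 1/2488430 = -19432072746126336451/2488430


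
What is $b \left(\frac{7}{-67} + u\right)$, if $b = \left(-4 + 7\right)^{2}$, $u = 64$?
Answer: $\frac{38529}{67} \approx 575.06$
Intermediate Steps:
$b = 9$ ($b = 3^{2} = 9$)
$b \left(\frac{7}{-67} + u\right) = 9 \left(\frac{7}{-67} + 64\right) = 9 \left(7 \left(- \frac{1}{67}\right) + 64\right) = 9 \left(- \frac{7}{67} + 64\right) = 9 \cdot \frac{4281}{67} = \frac{38529}{67}$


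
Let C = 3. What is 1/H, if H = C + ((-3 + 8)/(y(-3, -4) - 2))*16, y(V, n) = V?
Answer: -1/13 ≈ -0.076923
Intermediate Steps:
H = -13 (H = 3 + ((-3 + 8)/(-3 - 2))*16 = 3 + (5/(-5))*16 = 3 + (5*(-1/5))*16 = 3 - 1*16 = 3 - 16 = -13)
1/H = 1/(-13) = -1/13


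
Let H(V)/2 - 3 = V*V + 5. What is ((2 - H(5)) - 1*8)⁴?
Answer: 26873856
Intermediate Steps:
H(V) = 16 + 2*V² (H(V) = 6 + 2*(V*V + 5) = 6 + 2*(V² + 5) = 6 + 2*(5 + V²) = 6 + (10 + 2*V²) = 16 + 2*V²)
((2 - H(5)) - 1*8)⁴ = ((2 - (16 + 2*5²)) - 1*8)⁴ = ((2 - (16 + 2*25)) - 8)⁴ = ((2 - (16 + 50)) - 8)⁴ = ((2 - 1*66) - 8)⁴ = ((2 - 66) - 8)⁴ = (-64 - 8)⁴ = (-72)⁴ = 26873856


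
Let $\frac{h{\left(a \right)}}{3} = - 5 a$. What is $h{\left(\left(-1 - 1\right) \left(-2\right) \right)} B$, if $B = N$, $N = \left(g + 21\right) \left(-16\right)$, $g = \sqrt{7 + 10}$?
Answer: $20160 + 960 \sqrt{17} \approx 24118.0$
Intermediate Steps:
$g = \sqrt{17} \approx 4.1231$
$h{\left(a \right)} = - 15 a$ ($h{\left(a \right)} = 3 \left(- 5 a\right) = - 15 a$)
$N = -336 - 16 \sqrt{17}$ ($N = \left(\sqrt{17} + 21\right) \left(-16\right) = \left(21 + \sqrt{17}\right) \left(-16\right) = -336 - 16 \sqrt{17} \approx -401.97$)
$B = -336 - 16 \sqrt{17} \approx -401.97$
$h{\left(\left(-1 - 1\right) \left(-2\right) \right)} B = - 15 \left(-1 - 1\right) \left(-2\right) \left(-336 - 16 \sqrt{17}\right) = - 15 \left(\left(-2\right) \left(-2\right)\right) \left(-336 - 16 \sqrt{17}\right) = \left(-15\right) 4 \left(-336 - 16 \sqrt{17}\right) = - 60 \left(-336 - 16 \sqrt{17}\right) = 20160 + 960 \sqrt{17}$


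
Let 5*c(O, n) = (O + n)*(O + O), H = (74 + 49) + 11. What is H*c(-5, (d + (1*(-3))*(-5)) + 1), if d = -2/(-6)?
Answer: -9112/3 ≈ -3037.3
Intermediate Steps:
d = 1/3 (d = -2*(-1/6) = 1/3 ≈ 0.33333)
H = 134 (H = 123 + 11 = 134)
c(O, n) = 2*O*(O + n)/5 (c(O, n) = ((O + n)*(O + O))/5 = ((O + n)*(2*O))/5 = (2*O*(O + n))/5 = 2*O*(O + n)/5)
H*c(-5, (d + (1*(-3))*(-5)) + 1) = 134*((2/5)*(-5)*(-5 + ((1/3 + (1*(-3))*(-5)) + 1))) = 134*((2/5)*(-5)*(-5 + ((1/3 - 3*(-5)) + 1))) = 134*((2/5)*(-5)*(-5 + ((1/3 + 15) + 1))) = 134*((2/5)*(-5)*(-5 + (46/3 + 1))) = 134*((2/5)*(-5)*(-5 + 49/3)) = 134*((2/5)*(-5)*(34/3)) = 134*(-68/3) = -9112/3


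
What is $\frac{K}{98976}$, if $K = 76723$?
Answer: $\frac{76723}{98976} \approx 0.77517$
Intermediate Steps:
$\frac{K}{98976} = \frac{76723}{98976}$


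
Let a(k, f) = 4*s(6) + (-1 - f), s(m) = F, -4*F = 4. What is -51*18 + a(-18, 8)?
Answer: -931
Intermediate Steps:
F = -1 (F = -¼*4 = -1)
s(m) = -1
a(k, f) = -5 - f (a(k, f) = 4*(-1) + (-1 - f) = -4 + (-1 - f) = -5 - f)
-51*18 + a(-18, 8) = -51*18 + (-5 - 1*8) = -918 + (-5 - 8) = -918 - 13 = -931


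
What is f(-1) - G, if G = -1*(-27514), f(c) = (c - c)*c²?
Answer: -27514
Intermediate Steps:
f(c) = 0 (f(c) = 0*c² = 0)
G = 27514
f(-1) - G = 0 - 1*27514 = 0 - 27514 = -27514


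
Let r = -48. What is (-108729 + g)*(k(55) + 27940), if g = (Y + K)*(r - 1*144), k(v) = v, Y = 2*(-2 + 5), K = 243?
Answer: -4382253315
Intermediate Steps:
Y = 6 (Y = 2*3 = 6)
g = -47808 (g = (6 + 243)*(-48 - 1*144) = 249*(-48 - 144) = 249*(-192) = -47808)
(-108729 + g)*(k(55) + 27940) = (-108729 - 47808)*(55 + 27940) = -156537*27995 = -4382253315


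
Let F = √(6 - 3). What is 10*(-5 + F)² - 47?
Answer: 233 - 100*√3 ≈ 59.795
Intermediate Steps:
F = √3 ≈ 1.7320
10*(-5 + F)² - 47 = 10*(-5 + √3)² - 47 = -47 + 10*(-5 + √3)²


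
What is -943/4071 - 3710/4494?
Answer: -6674/6313 ≈ -1.0572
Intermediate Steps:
-943/4071 - 3710/4494 = -943*1/4071 - 3710*1/4494 = -41/177 - 265/321 = -6674/6313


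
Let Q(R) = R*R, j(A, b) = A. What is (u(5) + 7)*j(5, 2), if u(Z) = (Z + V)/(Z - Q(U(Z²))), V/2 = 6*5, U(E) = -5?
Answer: 75/4 ≈ 18.750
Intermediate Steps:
Q(R) = R²
V = 60 (V = 2*(6*5) = 2*30 = 60)
u(Z) = (60 + Z)/(-25 + Z) (u(Z) = (Z + 60)/(Z - 1*(-5)²) = (60 + Z)/(Z - 1*25) = (60 + Z)/(Z - 25) = (60 + Z)/(-25 + Z))
(u(5) + 7)*j(5, 2) = ((60 + 5)/(-25 + 5) + 7)*5 = (65/(-20) + 7)*5 = (-1/20*65 + 7)*5 = (-13/4 + 7)*5 = (15/4)*5 = 75/4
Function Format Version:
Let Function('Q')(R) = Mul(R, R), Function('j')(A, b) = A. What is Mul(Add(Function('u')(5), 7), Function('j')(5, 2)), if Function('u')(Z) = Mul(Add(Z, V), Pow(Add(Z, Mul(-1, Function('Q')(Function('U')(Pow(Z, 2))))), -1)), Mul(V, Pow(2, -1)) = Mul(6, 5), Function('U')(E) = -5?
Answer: Rational(75, 4) ≈ 18.750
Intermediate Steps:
Function('Q')(R) = Pow(R, 2)
V = 60 (V = Mul(2, Mul(6, 5)) = Mul(2, 30) = 60)
Function('u')(Z) = Mul(Pow(Add(-25, Z), -1), Add(60, Z)) (Function('u')(Z) = Mul(Add(Z, 60), Pow(Add(Z, Mul(-1, Pow(-5, 2))), -1)) = Mul(Add(60, Z), Pow(Add(Z, Mul(-1, 25)), -1)) = Mul(Add(60, Z), Pow(Add(Z, -25), -1)) = Mul(Add(60, Z), Pow(Add(-25, Z), -1)) = Mul(Pow(Add(-25, Z), -1), Add(60, Z)))
Mul(Add(Function('u')(5), 7), Function('j')(5, 2)) = Mul(Add(Mul(Pow(Add(-25, 5), -1), Add(60, 5)), 7), 5) = Mul(Add(Mul(Pow(-20, -1), 65), 7), 5) = Mul(Add(Mul(Rational(-1, 20), 65), 7), 5) = Mul(Add(Rational(-13, 4), 7), 5) = Mul(Rational(15, 4), 5) = Rational(75, 4)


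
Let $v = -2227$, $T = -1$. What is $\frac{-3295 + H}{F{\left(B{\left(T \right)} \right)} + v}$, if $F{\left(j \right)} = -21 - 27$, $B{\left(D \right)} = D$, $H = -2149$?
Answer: $\frac{5444}{2275} \approx 2.393$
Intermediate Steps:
$F{\left(j \right)} = -48$
$\frac{-3295 + H}{F{\left(B{\left(T \right)} \right)} + v} = \frac{-3295 - 2149}{-48 - 2227} = - \frac{5444}{-2275} = \left(-5444\right) \left(- \frac{1}{2275}\right) = \frac{5444}{2275}$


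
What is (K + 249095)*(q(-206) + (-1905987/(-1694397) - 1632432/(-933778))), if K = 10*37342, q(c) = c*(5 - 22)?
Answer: 12241420576122871815/5610605113 ≈ 2.1818e+9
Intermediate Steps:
q(c) = -17*c (q(c) = c*(-17) = -17*c)
K = 373420
(K + 249095)*(q(-206) + (-1905987/(-1694397) - 1632432/(-933778))) = (373420 + 249095)*(-17*(-206) + (-1905987/(-1694397) - 1632432/(-933778))) = 622515*(3502 + (-1905987*(-1/1694397) - 1632432*(-1/933778))) = 622515*(3502 + (635329/564799 + 816216/466889)) = 622515*(3502 + 757626102065/263698440311) = 622515*(924229564071187/263698440311) = 12241420576122871815/5610605113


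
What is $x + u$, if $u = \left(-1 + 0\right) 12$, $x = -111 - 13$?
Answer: $-136$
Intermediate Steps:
$x = -124$
$u = -12$ ($u = \left(-1\right) 12 = -12$)
$x + u = -124 - 12 = -136$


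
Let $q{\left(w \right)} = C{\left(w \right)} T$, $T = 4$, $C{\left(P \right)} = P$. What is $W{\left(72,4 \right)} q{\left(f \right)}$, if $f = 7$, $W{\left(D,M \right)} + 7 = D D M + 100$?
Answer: $583212$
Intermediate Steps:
$W{\left(D,M \right)} = 93 + M D^{2}$ ($W{\left(D,M \right)} = -7 + \left(D D M + 100\right) = -7 + \left(D^{2} M + 100\right) = -7 + \left(M D^{2} + 100\right) = -7 + \left(100 + M D^{2}\right) = 93 + M D^{2}$)
$q{\left(w \right)} = 4 w$ ($q{\left(w \right)} = w 4 = 4 w$)
$W{\left(72,4 \right)} q{\left(f \right)} = \left(93 + 4 \cdot 72^{2}\right) 4 \cdot 7 = \left(93 + 4 \cdot 5184\right) 28 = \left(93 + 20736\right) 28 = 20829 \cdot 28 = 583212$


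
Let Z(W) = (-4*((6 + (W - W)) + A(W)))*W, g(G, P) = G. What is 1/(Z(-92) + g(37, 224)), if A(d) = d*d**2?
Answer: -1/286554939 ≈ -3.4897e-9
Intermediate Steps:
A(d) = d**3
Z(W) = W*(-24 - 4*W**3) (Z(W) = (-4*((6 + (W - W)) + W**3))*W = (-4*((6 + 0) + W**3))*W = (-4*(6 + W**3))*W = (-24 - 4*W**3)*W = W*(-24 - 4*W**3))
1/(Z(-92) + g(37, 224)) = 1/(-4*(-92)*(6 + (-92)**3) + 37) = 1/(-4*(-92)*(6 - 778688) + 37) = 1/(-4*(-92)*(-778682) + 37) = 1/(-286554976 + 37) = 1/(-286554939) = -1/286554939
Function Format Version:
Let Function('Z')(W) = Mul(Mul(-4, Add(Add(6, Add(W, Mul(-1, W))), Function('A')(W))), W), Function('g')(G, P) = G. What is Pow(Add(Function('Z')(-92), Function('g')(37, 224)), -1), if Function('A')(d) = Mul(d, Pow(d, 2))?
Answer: Rational(-1, 286554939) ≈ -3.4897e-9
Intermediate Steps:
Function('A')(d) = Pow(d, 3)
Function('Z')(W) = Mul(W, Add(-24, Mul(-4, Pow(W, 3)))) (Function('Z')(W) = Mul(Mul(-4, Add(Add(6, Add(W, Mul(-1, W))), Pow(W, 3))), W) = Mul(Mul(-4, Add(Add(6, 0), Pow(W, 3))), W) = Mul(Mul(-4, Add(6, Pow(W, 3))), W) = Mul(Add(-24, Mul(-4, Pow(W, 3))), W) = Mul(W, Add(-24, Mul(-4, Pow(W, 3)))))
Pow(Add(Function('Z')(-92), Function('g')(37, 224)), -1) = Pow(Add(Mul(-4, -92, Add(6, Pow(-92, 3))), 37), -1) = Pow(Add(Mul(-4, -92, Add(6, -778688)), 37), -1) = Pow(Add(Mul(-4, -92, -778682), 37), -1) = Pow(Add(-286554976, 37), -1) = Pow(-286554939, -1) = Rational(-1, 286554939)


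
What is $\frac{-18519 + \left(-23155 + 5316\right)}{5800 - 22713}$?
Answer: $\frac{36358}{16913} \approx 2.1497$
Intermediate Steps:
$\frac{-18519 + \left(-23155 + 5316\right)}{5800 - 22713} = \frac{-18519 - 17839}{-16913} = \left(-36358\right) \left(- \frac{1}{16913}\right) = \frac{36358}{16913}$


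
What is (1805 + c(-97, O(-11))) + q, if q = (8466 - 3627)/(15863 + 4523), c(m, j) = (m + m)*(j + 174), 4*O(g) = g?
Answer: -320236158/10193 ≈ -31417.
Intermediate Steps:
O(g) = g/4
c(m, j) = 2*m*(174 + j) (c(m, j) = (2*m)*(174 + j) = 2*m*(174 + j))
q = 4839/20386 ≈ 0.23737
(1805 + c(-97, O(-11))) + q = (1805 + 2*(-97)*(174 + (1/4)*(-11))) + 4839/20386 = (1805 + 2*(-97)*(174 - 11/4)) + 4839/20386 = (1805 + 2*(-97)*(685/4)) + 4839/20386 = (1805 - 66445/2) + 4839/20386 = -62835/2 + 4839/20386 = -320236158/10193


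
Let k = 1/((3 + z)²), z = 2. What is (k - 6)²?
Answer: 22201/625 ≈ 35.522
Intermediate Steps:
k = 1/25 (k = 1/((3 + 2)²) = 1/(5²) = 1/25 ≈ 0.040000)
(k - 6)² = (1/25 - 6)² = (-149/25)² = 22201/625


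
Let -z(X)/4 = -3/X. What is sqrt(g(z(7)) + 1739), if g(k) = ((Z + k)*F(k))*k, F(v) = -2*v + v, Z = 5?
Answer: sqrt(4127963)/49 ≈ 41.464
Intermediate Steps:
z(X) = 12/X (z(X) = -(-12)/X = 12/X)
F(v) = -v
g(k) = -k**2*(5 + k) (g(k) = ((5 + k)*(-k))*k = (-k*(5 + k))*k = -k**2*(5 + k))
sqrt(g(z(7)) + 1739) = sqrt((12/7)**2*(-5 - 12/7) + 1739) = sqrt((12*(1/7))**2*(-5 - 12/7) + 1739) = sqrt((12/7)**2*(-5 - 1*12/7) + 1739) = sqrt(144*(-5 - 12/7)/49 + 1739) = sqrt((144/49)*(-47/7) + 1739) = sqrt(-6768/343 + 1739) = sqrt(589709/343) = sqrt(4127963)/49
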